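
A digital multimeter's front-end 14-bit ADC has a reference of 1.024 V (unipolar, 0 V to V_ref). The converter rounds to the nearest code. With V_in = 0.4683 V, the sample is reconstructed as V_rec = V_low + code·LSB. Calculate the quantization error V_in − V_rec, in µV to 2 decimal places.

-12.50 µV

Step size: 1.024 V ÷ 2^14 = 62.50 µV.
(0.4683 − 0)/6.25e-05 = 7492.8000; round gives code 7493.
Reconstructed: 0.4683125 V.
V_in − V_rec = -1.25e-05 V = -12.50 µV.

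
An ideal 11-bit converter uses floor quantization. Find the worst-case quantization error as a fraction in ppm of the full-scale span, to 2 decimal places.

488.28 ppm

Truncating → worst-case error = 1 LSB = V_FS/2^11, so 1e+06/2048 = 488.281 ppm of full scale.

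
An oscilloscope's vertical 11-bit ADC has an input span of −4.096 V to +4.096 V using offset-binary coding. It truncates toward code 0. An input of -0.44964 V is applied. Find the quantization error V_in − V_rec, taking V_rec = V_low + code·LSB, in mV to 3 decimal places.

2.360 mV

One LSB is 8.192 V / 2048 = 4.000 mV.
(-0.44964 − (−4.096))/0.004 = 911.5900; ⌊·⌋ gives code 911.
V_rec = (−4.096) + 911·0.004 = -0.452 V.
V_in − V_rec = 0.00236 V = 2.360 mV.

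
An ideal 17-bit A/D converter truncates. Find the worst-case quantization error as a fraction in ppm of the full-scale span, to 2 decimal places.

7.63 ppm

Truncating → worst-case error = 1 LSB = V_FS/2^17, so 1e+06/131072 = 7.62939 ppm of full scale.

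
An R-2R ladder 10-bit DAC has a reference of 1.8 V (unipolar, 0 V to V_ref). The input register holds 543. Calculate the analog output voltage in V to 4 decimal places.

LSB = 1.8 V / 2^10 = 1.758 mV.
V_out = 0 + 543 × 0.00175781 V = 0.954492 V.

0.9545 V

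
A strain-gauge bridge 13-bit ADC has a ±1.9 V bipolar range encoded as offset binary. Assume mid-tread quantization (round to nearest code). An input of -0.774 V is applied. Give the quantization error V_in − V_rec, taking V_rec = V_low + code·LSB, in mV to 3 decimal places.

One LSB is 3.8 V / 8192 = 463.87 µV.
(V_in − V_low)/LSB = (-0.774 − (−1.9))/0.000463867 = 2427.4189 → code 2427 (round).
Code 2427 maps back to (−1.9) + 2427×0.000463867 V = -0.77419434 V.
Error = -0.774 − (−0.77419434) = 0.000194336 V = 0.194 mV.

0.194 mV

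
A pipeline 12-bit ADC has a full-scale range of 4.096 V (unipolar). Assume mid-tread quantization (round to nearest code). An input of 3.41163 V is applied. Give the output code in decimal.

code 3412

LSB = 4.096 V / 4096 = 1.000 mV.
(3.41163 − 0) / 0.001 = 3411.630 LSBs.
round(3411.630) = 3412.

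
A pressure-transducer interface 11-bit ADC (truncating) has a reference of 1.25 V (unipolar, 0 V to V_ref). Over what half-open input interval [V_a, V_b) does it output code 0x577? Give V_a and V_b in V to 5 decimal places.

[0.85388 V, 0.85449 V)

LSB = 1.25/2^11 = 0.610 mV.
Code 0x577 = 1399 decimal.
V_a = V_low + 1399·LSB = 0.853882 V; V_b = V_low + 1400·LSB = 0.854492 V.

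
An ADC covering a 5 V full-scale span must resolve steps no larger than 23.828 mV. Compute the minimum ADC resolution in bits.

Number of steps required ≥ 5 V / 23.828 mV = 209.84.
Need 2^N ≥ 209.84; 2^7 = 128, 2^8 = 256.
Minimum N = 8.

8 bits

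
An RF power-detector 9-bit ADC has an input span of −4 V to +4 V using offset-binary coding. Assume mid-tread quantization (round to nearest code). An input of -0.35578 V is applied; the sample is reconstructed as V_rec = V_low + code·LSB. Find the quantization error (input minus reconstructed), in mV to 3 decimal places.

LSB = 8/2^9 = 15.625 mV.
(V_in − V_low)/LSB = (-0.35578 − (−4))/0.015625 = 233.2301 → code 233 (round).
Reconstructed: -0.359375 V.
Error = -0.35578 − (−0.359375) = 0.003595 V = 3.595 mV.

3.595 mV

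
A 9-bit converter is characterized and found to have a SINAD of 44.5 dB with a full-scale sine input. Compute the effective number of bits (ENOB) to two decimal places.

ENOB = (SINAD − 1.76) / 6.02 = (44.5 − 1.76)/6.02 = 7.100.

7.10 bits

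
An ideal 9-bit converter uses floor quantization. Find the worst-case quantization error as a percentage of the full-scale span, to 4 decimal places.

Truncating → worst-case error = 1 LSB = V_FS/2^9, so 100/512 = 0.195312 % of full scale.

0.1953 %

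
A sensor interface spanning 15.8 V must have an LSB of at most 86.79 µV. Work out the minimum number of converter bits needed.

Number of steps required ≥ 15.8 V / 86.79 µV = 182048.62.
Need 2^N ≥ 182048.62; 2^17 = 131072, 2^18 = 262144.
Minimum N = 18.

18 bits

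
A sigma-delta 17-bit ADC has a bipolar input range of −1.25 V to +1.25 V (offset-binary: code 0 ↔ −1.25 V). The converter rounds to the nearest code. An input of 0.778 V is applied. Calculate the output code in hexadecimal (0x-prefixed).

code 0x19F56 (decimal 106326)

LSB = 2.5 V / 131072 = 19.07 µV.
Input sits at 106325.606 steps above V_low.
round(106325.606) = 106326.
In hexadecimal (0x-prefixed): 0x19F56.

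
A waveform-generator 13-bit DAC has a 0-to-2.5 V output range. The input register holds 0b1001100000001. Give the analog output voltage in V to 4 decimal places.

1.4847 V

LSB = 2.5 V / 2^13 = 305.18 µV.
Code 0b1001100000001 = 4865 decimal.
V_out = 0 + 4865 × 0.000305176 V = 1.48468 V.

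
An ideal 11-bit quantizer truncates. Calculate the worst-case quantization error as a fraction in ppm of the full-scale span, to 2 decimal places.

Truncating → worst-case error = 1 LSB = V_FS/2^11, so 1e+06/2048 = 488.281 ppm of full scale.

488.28 ppm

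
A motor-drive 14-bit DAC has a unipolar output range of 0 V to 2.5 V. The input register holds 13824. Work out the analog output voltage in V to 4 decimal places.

LSB = 2.5 V / 2^14 = 152.59 µV.
V_out = 0 + 13824 × 0.000152588 V = 2.10938 V.

2.1094 V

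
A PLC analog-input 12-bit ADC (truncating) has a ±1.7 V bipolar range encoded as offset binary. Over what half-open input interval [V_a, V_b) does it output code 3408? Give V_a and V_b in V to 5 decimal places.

LSB = 3.4/2^12 = 0.830 mV.
V_a = V_low + 3408·LSB = 1.12891 V; V_b = V_low + 3409·LSB = 1.12974 V.

[1.12891 V, 1.12974 V)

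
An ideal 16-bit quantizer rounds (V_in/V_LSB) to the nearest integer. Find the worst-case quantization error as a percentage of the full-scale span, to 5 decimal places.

Rounding → worst-case error = ½ LSB = V_FS/2^17, so 100/131072 = 0.000762939 % of full scale.

0.00076 %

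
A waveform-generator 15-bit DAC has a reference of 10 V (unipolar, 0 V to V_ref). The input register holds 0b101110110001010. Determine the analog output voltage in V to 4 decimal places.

LSB = 10 V / 2^15 = 305.18 µV.
Code 0b101110110001010 = 23946 decimal.
V_out = 0 + 23946 × 0.000305176 V = 7.30774 V.

7.3077 V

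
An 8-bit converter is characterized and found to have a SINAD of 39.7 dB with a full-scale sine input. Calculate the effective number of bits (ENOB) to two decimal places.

6.30 bits

ENOB = (SINAD − 1.76) / 6.02 = (39.7 − 1.76)/6.02 = 6.302.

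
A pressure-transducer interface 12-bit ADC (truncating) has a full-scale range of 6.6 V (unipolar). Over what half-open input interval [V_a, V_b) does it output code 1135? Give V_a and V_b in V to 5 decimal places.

[1.82886 V, 1.83047 V)

LSB = 6.6/2^12 = 1.611 mV.
V_a = V_low + 1135·LSB = 1.82886 V; V_b = V_low + 1136·LSB = 1.83047 V.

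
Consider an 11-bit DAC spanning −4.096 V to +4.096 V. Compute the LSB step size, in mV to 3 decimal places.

Full-scale span = 8.192 V.
LSB = 8.192 / 2^11 = 8.192 / 2048 = 0.004 V = 4.000 mV.

4.000 mV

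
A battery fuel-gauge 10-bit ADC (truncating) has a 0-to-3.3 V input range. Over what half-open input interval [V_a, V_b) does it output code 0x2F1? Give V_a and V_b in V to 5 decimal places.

LSB = 3.3/2^10 = 3.223 mV.
Code 0x2F1 = 753 decimal.
V_a = V_low + 753·LSB = 2.42666 V; V_b = V_low + 754·LSB = 2.42988 V.

[2.42666 V, 2.42988 V)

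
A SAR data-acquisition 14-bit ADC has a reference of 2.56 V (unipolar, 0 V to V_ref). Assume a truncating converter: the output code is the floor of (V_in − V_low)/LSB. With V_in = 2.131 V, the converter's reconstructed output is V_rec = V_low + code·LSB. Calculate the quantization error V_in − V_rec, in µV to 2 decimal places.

LSB = 2.56/2^14 = 156.25 µV.
(V_in − V_low)/LSB = (2.131 − 0)/0.00015625 = 13638.4000 → code 13638 (floor).
Reconstructed: 2.1309375 V.
Difference: 6.25e-05 V → 62.50 µV.

62.50 µV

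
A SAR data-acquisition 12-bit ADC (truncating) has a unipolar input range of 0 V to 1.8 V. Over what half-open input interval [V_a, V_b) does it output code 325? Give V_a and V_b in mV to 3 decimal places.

[142.822 mV, 143.262 mV)

LSB = 1.8/2^12 = 439.45 µV.
V_a = V_low + 325·LSB = 0.142822 V; V_b = V_low + 326·LSB = 0.143262 V.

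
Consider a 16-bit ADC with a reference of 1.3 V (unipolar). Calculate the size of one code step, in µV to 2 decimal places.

Full-scale span = 1.3 V.
LSB = 1.3 / 2^16 = 1.3 / 65536 = 1.98364e-05 V = 19.84 µV.

19.84 µV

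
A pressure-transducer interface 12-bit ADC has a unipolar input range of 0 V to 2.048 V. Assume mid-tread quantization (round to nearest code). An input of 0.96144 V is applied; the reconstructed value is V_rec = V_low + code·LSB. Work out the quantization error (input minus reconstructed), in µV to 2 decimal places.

LSB = 2.048/2^12 = 0.500 mV.
(0.96144 − 0)/0.0005 = 1922.8800; round gives code 1923.
Code 1923 maps back to 0 + 1923×0.0005 V = 0.9615 V.
V_in − V_rec = -6e-05 V = -60.00 µV.

-60.00 µV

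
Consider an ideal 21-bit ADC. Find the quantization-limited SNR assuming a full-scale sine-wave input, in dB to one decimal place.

128.2 dB

SNR ≈ 6.02·N + 1.76 dB = 6.02·21 + 1.76 = 128.18 dB.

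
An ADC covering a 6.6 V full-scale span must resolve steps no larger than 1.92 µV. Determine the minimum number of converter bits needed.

22 bits

Number of steps required ≥ 6.6 V / 1.92 µV = 3437500.00.
Need 2^N ≥ 3437500.00; 2^21 = 2097152, 2^22 = 4194304.
Minimum N = 22.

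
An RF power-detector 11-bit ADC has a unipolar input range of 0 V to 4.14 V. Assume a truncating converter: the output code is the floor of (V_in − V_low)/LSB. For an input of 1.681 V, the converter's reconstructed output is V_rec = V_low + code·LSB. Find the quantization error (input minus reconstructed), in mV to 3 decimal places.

Step size: 4.14 V ÷ 2^11 = 2.021 mV.
(V_in − V_low)/LSB = (1.681 − 0)/0.00202148 = 831.5671 → code 831 (floor).
V_rec = 0 + 831·0.00202148 = 1.6798535 V.
Error = 1.681 − 1.6798535 = 0.00114648 V = 1.146 mV.

1.146 mV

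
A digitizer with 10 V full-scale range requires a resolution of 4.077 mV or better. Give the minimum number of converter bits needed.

12 bits

Number of steps required ≥ 10 V / 4.077 mV = 2452.78.
Need 2^N ≥ 2452.78; 2^11 = 2048, 2^12 = 4096.
Minimum N = 12.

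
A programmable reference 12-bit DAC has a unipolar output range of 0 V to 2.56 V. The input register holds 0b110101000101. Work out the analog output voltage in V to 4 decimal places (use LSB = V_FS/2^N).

LSB = 2.56 V / 2^12 = 0.625 mV.
Code 0b110101000101 = 3397 decimal.
V_out = 0 + 3397 × 0.000625 V = 2.12312 V.

2.1231 V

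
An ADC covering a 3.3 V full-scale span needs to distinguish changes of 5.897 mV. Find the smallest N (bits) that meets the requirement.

10 bits

Number of steps required ≥ 3.3 V / 5.897 mV = 559.61.
Need 2^N ≥ 559.61; 2^9 = 512, 2^10 = 1024.
Minimum N = 10.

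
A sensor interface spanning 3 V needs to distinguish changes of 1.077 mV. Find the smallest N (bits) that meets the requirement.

12 bits

Number of steps required ≥ 3 V / 1.077 mV = 2785.52.
Need 2^N ≥ 2785.52; 2^11 = 2048, 2^12 = 4096.
Minimum N = 12.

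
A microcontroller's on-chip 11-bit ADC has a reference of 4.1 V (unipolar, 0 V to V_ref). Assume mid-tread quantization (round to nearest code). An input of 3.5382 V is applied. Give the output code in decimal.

code 1767

LSB = 4.1 V / 2048 = 2.002 mV.
Input sits at 1767.374 steps above V_low.
Round → code 1767.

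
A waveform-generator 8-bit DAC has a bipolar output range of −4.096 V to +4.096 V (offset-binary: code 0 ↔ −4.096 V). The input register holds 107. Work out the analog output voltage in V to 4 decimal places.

LSB = 8.192 V / 2^8 = 32.000 mV.
V_out = (−4.096) + 107 × 0.032 V = -0.672 V.

-0.6720 V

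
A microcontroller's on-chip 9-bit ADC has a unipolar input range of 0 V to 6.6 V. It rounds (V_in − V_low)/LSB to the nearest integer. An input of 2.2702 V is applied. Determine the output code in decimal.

With 512 levels over 6.6 V, one step is 12.891 mV.
(2.2702 − 0) / 0.0128906 = 176.112 LSBs.
round(176.112) = 176.

code 176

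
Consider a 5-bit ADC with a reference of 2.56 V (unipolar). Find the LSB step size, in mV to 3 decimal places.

Full-scale span = 2.56 V.
LSB = 2.56 / 2^5 = 2.56 / 32 = 0.08 V = 80.000 mV.

80.000 mV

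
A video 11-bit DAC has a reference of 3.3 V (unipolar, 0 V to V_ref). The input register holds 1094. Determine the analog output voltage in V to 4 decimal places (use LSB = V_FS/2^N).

LSB = 3.3 V / 2^11 = 1.611 mV.
V_out = 0 + 1094 × 0.00161133 V = 1.76279 V.

1.7628 V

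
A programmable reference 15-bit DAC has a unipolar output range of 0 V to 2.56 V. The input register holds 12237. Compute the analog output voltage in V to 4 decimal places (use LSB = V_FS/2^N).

LSB = 2.56 V / 2^15 = 78.12 µV.
V_out = 0 + 12237 × 7.8125e-05 V = 0.956016 V.

0.9560 V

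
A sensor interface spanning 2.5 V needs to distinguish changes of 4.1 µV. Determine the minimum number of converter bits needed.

Number of steps required ≥ 2.5 V / 4.1 µV = 609756.10.
Need 2^N ≥ 609756.10; 2^19 = 524288, 2^20 = 1048576.
Minimum N = 20.

20 bits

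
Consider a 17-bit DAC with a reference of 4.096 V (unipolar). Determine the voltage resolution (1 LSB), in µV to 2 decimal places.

Full-scale span = 4.096 V.
LSB = 4.096 / 2^17 = 4.096 / 131072 = 3.125e-05 V = 31.25 µV.

31.25 µV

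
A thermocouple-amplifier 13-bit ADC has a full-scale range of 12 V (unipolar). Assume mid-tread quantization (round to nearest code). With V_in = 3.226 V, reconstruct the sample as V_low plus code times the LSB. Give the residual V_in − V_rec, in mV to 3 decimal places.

0.414 mV

One LSB is 12 V / 8192 = 1.465 mV.
(V_in − V_low)/LSB = (3.226 − 0)/0.00146484 = 2202.2827 → code 2202 (round).
V_rec = 0 + 2202·0.00146484 = 3.2255859 V.
Error = 3.226 − 3.2255859 = 0.000414062 V = 0.414 mV.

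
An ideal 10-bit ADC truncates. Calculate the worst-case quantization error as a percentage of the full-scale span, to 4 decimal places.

0.0977 %

Truncating → worst-case error = 1 LSB = V_FS/2^10, so 100/1024 = 0.0976562 % of full scale.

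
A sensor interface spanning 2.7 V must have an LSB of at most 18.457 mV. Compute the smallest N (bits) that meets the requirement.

8 bits

Number of steps required ≥ 2.7 V / 18.457 mV = 146.29.
Need 2^N ≥ 146.29; 2^7 = 128, 2^8 = 256.
Minimum N = 8.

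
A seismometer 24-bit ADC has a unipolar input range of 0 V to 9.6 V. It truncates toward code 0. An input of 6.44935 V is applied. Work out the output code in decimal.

LSB = 9.6 V / 16777216 = 0.57 µV.
(6.44935 − 0) / 5.72205e-07 = 11271056.043 LSBs.
⌊·⌋(11271056.043) = 11271056.

code 11271056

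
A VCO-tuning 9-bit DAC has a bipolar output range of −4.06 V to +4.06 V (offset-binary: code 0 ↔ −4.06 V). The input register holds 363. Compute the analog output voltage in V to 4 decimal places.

1.6970 V

LSB = 8.12 V / 2^9 = 15.859 mV.
V_out = (−4.06) + 363 × 0.0158594 V = 1.69695 V.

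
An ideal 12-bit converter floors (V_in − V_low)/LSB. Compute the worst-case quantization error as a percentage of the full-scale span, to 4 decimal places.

Truncating → worst-case error = 1 LSB = V_FS/2^12, so 100/4096 = 0.0244141 % of full scale.

0.0244 %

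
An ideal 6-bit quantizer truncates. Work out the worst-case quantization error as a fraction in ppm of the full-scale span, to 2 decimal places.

15625.00 ppm

Truncating → worst-case error = 1 LSB = V_FS/2^6, so 1e+06/64 = 15625 ppm of full scale.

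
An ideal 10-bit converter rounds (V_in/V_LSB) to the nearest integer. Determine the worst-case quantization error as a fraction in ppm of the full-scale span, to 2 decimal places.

488.28 ppm

Rounding → worst-case error = ½ LSB = V_FS/2^11, so 1e+06/2048 = 488.281 ppm of full scale.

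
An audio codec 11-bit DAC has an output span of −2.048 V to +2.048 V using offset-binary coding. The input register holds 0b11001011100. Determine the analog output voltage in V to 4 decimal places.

LSB = 4.096 V / 2^11 = 2.000 mV.
Code 0b11001011100 = 1628 decimal.
V_out = (−2.048) + 1628 × 0.002 V = 1.208 V.

1.2080 V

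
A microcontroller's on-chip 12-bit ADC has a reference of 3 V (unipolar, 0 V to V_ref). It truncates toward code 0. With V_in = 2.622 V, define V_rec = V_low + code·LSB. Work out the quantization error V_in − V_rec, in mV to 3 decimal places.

Step size: 3 V ÷ 2^12 = 0.732 mV.
Scaled input = 3579.9040 LSBs, so code = 3579.
Reconstructed: 2.6213379 V.
Error = 2.622 − 2.6213379 = 0.000662109 V = 0.662 mV.

0.662 mV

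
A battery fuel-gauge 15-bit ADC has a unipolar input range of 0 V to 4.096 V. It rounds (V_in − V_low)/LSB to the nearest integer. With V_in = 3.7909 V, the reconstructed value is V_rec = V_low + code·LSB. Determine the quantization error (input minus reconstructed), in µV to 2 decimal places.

25.00 µV

LSB = 4.096/2^15 = 125.00 µV.
(3.7909 − 0)/0.000125 = 30327.2000; round gives code 30327.
V_rec = 0 + 30327·0.000125 = 3.790875 V.
Error = 3.7909 − 3.790875 = 2.5e-05 V = 25.00 µV.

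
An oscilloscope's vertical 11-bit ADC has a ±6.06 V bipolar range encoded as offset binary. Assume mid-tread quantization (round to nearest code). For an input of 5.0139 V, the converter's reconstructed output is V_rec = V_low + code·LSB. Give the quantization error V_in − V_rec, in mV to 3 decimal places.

1.380 mV

Step size: 12.12 V ÷ 2^11 = 5.918 mV.
Scaled input = 1871.2333 LSBs, so code = 1871.
V_rec = (−6.06) + 1871·0.00591797 = 5.0125195 V.
Difference: 0.00138047 V → 1.380 mV.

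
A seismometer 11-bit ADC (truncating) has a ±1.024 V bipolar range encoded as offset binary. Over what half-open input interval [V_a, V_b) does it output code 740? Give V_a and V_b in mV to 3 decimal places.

[-284.000 mV, -283.000 mV)

LSB = 2.048/2^11 = 1.000 mV.
V_a = V_low + 740·LSB = -0.284 V; V_b = V_low + 741·LSB = -0.283 V.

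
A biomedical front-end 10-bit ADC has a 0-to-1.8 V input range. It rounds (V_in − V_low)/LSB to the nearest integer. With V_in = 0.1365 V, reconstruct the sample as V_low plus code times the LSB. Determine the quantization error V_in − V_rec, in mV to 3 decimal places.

-0.609 mV

Step size: 1.8 V ÷ 2^10 = 1.758 mV.
Scaled input = 77.6533 LSBs, so code = 78.
Reconstructed: 0.13710938 V.
Difference: -0.000609375 V → -0.609 mV.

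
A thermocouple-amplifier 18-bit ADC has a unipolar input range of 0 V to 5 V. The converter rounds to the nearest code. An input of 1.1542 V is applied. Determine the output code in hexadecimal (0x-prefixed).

code 0xEC61 (decimal 60513)

LSB = 5 V / 262144 = 19.07 µV.
(1.1542 − 0) / 1.90735e-05 = 60513.321 LSBs.
round(60513.321) = 60513.
In hexadecimal (0x-prefixed): 0xEC61.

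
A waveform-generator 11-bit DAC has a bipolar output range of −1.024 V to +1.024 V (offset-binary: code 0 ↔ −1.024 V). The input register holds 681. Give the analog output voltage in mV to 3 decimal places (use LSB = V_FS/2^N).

-343.000 mV

LSB = 2.048 V / 2^11 = 1.000 mV.
V_out = (−1.024) + 681 × 0.001 V = -0.343 V.
= -343.000 mV.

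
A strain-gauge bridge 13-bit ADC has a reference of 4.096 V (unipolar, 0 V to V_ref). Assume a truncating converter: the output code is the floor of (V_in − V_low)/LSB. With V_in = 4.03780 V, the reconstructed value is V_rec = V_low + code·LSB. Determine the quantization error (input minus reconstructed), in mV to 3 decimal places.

0.300 mV

One LSB is 4.096 V / 8192 = 0.500 mV.
(V_in − V_low)/LSB = (4.03780 − 0)/0.0005 = 8075.6000 → code 8075 (floor).
Reconstructed: 4.0375 V.
Difference: 0.0003 V → 0.300 mV.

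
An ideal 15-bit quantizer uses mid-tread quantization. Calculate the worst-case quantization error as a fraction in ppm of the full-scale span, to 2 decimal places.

15.26 ppm

Rounding → worst-case error = ½ LSB = V_FS/2^16, so 1e+06/65536 = 15.2588 ppm of full scale.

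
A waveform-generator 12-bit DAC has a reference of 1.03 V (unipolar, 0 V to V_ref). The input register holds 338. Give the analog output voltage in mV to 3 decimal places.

LSB = 1.03 V / 2^12 = 251.46 µV.
V_out = 0 + 338 × 0.000251465 V = 0.0849951 V.
= 84.995 mV.

84.995 mV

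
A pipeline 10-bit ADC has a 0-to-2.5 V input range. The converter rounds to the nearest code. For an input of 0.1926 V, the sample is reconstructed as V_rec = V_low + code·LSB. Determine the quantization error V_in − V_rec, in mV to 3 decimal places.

-0.271 mV

LSB = 2.5/2^10 = 2.441 mV.
(V_in − V_low)/LSB = (0.1926 − 0)/0.00244141 = 78.8890 → code 79 (round).
V_rec = 0 + 79·0.00244141 = 0.19287109 V.
Error = 0.1926 − 0.19287109 = -0.000271094 V = -0.271 mV.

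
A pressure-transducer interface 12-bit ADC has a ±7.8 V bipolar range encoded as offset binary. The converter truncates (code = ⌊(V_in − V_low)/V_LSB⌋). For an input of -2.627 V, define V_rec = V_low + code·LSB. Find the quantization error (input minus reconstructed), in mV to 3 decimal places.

LSB = 15.6/2^12 = 3.809 mV.
(-2.627 − (−7.8))/0.00380859 = 1358.2441; ⌊·⌋ gives code 1358.
V_rec = (−7.8) + 1358·0.00380859 = -2.6279297 V.
Difference: 0.000929687 V → 0.930 mV.

0.930 mV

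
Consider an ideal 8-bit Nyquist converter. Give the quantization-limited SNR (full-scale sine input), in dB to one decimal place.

SNR ≈ 6.02·N + 1.76 dB = 6.02·8 + 1.76 = 49.92 dB.

49.9 dB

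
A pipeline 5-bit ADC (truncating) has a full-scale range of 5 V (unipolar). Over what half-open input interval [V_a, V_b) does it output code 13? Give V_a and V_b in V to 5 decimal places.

LSB = 5/2^5 = 156.250 mV.
V_a = V_low + 13·LSB = 2.03125 V; V_b = V_low + 14·LSB = 2.1875 V.

[2.03125 V, 2.18750 V)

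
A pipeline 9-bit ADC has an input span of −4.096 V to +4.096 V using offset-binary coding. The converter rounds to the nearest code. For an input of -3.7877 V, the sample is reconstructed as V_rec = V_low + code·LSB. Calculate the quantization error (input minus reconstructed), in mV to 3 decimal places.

LSB = 8.192/2^9 = 16.000 mV.
Scaled input = 19.2688 LSBs, so code = 19.
Code 19 maps back to (−4.096) + 19×0.016 V = -3.792 V.
Difference: 0.0043 V → 4.300 mV.

4.300 mV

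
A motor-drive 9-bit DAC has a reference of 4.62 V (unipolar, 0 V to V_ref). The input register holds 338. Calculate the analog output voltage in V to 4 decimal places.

LSB = 4.62 V / 2^9 = 9.023 mV.
V_out = 0 + 338 × 0.00902344 V = 3.04992 V.

3.0499 V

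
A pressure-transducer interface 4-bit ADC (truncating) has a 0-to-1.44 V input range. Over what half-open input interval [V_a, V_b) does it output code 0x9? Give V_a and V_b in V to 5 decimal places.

LSB = 1.44/2^4 = 90.000 mV.
Code 0x9 = 9 decimal.
V_a = V_low + 9·LSB = 0.81 V; V_b = V_low + 10·LSB = 0.9 V.

[0.81000 V, 0.90000 V)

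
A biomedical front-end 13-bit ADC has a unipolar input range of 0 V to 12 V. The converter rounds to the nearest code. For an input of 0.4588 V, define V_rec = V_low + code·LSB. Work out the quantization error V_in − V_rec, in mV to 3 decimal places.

One LSB is 12 V / 8192 = 1.465 mV.
(0.4588 − 0)/0.00146484 = 313.2075; round gives code 313.
Code 313 maps back to 0 + 313×0.00146484 V = 0.45849609 V.
Difference: 0.000303906 V → 0.304 mV.

0.304 mV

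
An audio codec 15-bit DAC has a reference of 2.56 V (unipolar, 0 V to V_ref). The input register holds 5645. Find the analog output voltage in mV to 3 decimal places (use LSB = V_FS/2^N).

441.016 mV

LSB = 2.56 V / 2^15 = 78.12 µV.
V_out = 0 + 5645 × 7.8125e-05 V = 0.441016 V.
= 441.016 mV.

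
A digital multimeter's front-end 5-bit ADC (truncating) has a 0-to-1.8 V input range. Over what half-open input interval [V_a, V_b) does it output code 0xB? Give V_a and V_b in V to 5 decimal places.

[0.61875 V, 0.67500 V)

LSB = 1.8/2^5 = 56.250 mV.
Code 0xB = 11 decimal.
V_a = V_low + 11·LSB = 0.61875 V; V_b = V_low + 12·LSB = 0.675 V.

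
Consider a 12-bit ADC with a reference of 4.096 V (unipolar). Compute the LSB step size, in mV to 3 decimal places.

Full-scale span = 4.096 V.
LSB = 4.096 / 2^12 = 4.096 / 4096 = 0.001 V = 1.000 mV.

1.000 mV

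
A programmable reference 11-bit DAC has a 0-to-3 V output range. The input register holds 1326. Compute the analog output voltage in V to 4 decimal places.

LSB = 3 V / 2^11 = 1.465 mV.
V_out = 0 + 1326 × 0.00146484 V = 1.94238 V.

1.9424 V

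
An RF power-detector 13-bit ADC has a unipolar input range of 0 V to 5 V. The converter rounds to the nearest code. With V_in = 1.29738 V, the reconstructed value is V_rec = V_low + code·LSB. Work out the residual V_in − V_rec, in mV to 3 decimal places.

-0.227 mV

One LSB is 5 V / 8192 = 0.610 mV.
(V_in − V_low)/LSB = (1.29738 − 0)/0.000610352 = 2125.6274 → code 2126 (round).
Reconstructed: 1.2976074 V.
V_in − V_rec = -0.000227422 V = -0.227 mV.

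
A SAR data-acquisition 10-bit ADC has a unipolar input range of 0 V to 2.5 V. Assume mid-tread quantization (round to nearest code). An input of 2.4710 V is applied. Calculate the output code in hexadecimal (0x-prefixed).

With 1024 levels over 2.5 V, one step is 2.441 mV.
(V_in − V_low)/LSB = (2.4710 − 0) / 0.00244141 = 1012.122.
So the output code is 1012.
In hexadecimal (0x-prefixed): 0x3F4.

code 0x3F4 (decimal 1012)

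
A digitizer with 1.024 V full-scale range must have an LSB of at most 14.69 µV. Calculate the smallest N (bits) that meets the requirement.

17 bits

Number of steps required ≥ 1.024 V / 14.69 µV = 69707.28.
Need 2^N ≥ 69707.28; 2^16 = 65536, 2^17 = 131072.
Minimum N = 17.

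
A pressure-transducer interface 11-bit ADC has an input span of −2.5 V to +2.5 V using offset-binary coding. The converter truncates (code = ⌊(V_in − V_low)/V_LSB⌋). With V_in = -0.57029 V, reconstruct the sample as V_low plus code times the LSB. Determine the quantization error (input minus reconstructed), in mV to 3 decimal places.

Step size: 5 V ÷ 2^11 = 2.441 mV.
(-0.57029 − (−2.5))/0.00244141 = 790.4092; ⌊·⌋ gives code 790.
Code 790 maps back to (−2.5) + 790×0.00244141 V = -0.57128906 V.
Error = -0.57029 − (−0.57128906) = 0.000999062 V = 0.999 mV.

0.999 mV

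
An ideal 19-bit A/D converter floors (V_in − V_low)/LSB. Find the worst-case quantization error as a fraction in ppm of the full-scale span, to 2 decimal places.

Truncating → worst-case error = 1 LSB = V_FS/2^19, so 1e+06/524288 = 1.90735 ppm of full scale.

1.91 ppm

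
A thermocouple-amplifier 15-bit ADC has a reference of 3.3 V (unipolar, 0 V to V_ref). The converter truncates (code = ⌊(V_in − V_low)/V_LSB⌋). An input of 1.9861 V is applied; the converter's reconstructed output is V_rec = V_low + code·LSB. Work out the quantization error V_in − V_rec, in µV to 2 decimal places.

Step size: 3.3 V ÷ 2^15 = 100.71 µV.
Scaled input = 19721.3712 LSBs, so code = 19721.
V_rec = 0 + 19721·0.000100708 = 1.9860626 V.
Error = 1.9861 − 1.9860626 = 3.73779e-05 V = 37.38 µV.

37.38 µV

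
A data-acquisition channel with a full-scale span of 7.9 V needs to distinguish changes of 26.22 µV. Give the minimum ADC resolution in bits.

Number of steps required ≥ 7.9 V / 26.22 µV = 301296.72.
Need 2^N ≥ 301296.72; 2^18 = 262144, 2^19 = 524288.
Minimum N = 19.

19 bits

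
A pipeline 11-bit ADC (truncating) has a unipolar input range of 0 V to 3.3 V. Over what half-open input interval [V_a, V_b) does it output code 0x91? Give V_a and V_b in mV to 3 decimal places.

[233.643 mV, 235.254 mV)

LSB = 3.3/2^11 = 1.611 mV.
Code 0x91 = 145 decimal.
V_a = V_low + 145·LSB = 0.233643 V; V_b = V_low + 146·LSB = 0.235254 V.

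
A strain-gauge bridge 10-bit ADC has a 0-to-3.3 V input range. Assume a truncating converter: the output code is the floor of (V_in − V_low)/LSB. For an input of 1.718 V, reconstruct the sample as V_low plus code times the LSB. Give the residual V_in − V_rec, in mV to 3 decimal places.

Step size: 3.3 V ÷ 2^10 = 3.223 mV.
Scaled input = 533.1006 LSBs, so code = 533.
V_rec = 0 + 533·0.00322266 = 1.7176758 V.
Error = 1.718 − 1.7176758 = 0.000324219 V = 0.324 mV.

0.324 mV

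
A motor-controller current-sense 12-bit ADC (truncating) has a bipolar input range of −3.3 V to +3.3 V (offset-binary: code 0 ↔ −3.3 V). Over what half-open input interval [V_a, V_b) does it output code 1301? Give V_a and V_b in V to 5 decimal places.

[-1.20366 V, -1.20205 V)

LSB = 6.6/2^12 = 1.611 mV.
V_a = V_low + 1301·LSB = -1.20366 V; V_b = V_low + 1302·LSB = -1.20205 V.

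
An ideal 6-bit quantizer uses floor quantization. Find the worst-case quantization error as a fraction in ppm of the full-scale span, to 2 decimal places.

Truncating → worst-case error = 1 LSB = V_FS/2^6, so 1e+06/64 = 15625 ppm of full scale.

15625.00 ppm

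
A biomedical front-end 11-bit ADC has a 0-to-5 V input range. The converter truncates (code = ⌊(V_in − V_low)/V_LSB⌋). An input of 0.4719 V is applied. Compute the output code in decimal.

code 193

LSB = 5 V / 2048 = 2.441 mV.
(0.4719 − 0) / 0.00244141 = 193.290 LSBs.
⌊·⌋(193.290) = 193.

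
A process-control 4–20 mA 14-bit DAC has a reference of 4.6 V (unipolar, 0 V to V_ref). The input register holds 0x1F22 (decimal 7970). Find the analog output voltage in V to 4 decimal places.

2.2377 V

LSB = 4.6 V / 2^14 = 280.76 µV.
Code 0x1F22 = 7970 decimal.
V_out = 0 + 7970 × 0.000280762 V = 2.23767 V.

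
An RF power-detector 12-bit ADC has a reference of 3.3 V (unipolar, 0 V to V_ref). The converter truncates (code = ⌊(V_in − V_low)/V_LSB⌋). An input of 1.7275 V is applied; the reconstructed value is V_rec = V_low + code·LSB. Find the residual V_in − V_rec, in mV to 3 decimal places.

One LSB is 3.3 V / 4096 = 0.806 mV.
(1.7275 − 0)/0.000805664 = 2144.1939; ⌊·⌋ gives code 2144.
V_rec = 0 + 2144·0.000805664 = 1.7273437 V.
Error = 1.7275 − 1.7273437 = 0.00015625 V = 0.156 mV.

0.156 mV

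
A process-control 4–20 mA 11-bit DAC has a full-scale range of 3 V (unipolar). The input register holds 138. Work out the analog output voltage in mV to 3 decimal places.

202.148 mV

LSB = 3 V / 2^11 = 1.465 mV.
V_out = 0 + 138 × 0.00146484 V = 0.202148 V.
= 202.148 mV.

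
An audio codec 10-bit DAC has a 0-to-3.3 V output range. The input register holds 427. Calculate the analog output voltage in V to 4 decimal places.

LSB = 3.3 V / 2^10 = 3.223 mV.
V_out = 0 + 427 × 0.00322266 V = 1.37607 V.

1.3761 V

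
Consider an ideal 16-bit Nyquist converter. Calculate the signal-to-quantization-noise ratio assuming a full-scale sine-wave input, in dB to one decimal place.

98.1 dB

SNR ≈ 6.02·N + 1.76 dB = 6.02·16 + 1.76 = 98.08 dB.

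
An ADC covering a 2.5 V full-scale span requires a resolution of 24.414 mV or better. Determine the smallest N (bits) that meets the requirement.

Number of steps required ≥ 2.5 V / 24.414 mV = 102.40.
Need 2^N ≥ 102.40; 2^6 = 64, 2^7 = 128.
Minimum N = 7.

7 bits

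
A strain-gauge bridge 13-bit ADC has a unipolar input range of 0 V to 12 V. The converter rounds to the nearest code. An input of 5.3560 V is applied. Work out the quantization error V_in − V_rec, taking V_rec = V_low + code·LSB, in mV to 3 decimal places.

0.531 mV

Step size: 12 V ÷ 2^13 = 1.465 mV.
(V_in − V_low)/LSB = (5.3560 − 0)/0.00146484 = 3656.3627 → code 3656 (round).
Reconstructed: 5.3554688 V.
Difference: 0.00053125 V → 0.531 mV.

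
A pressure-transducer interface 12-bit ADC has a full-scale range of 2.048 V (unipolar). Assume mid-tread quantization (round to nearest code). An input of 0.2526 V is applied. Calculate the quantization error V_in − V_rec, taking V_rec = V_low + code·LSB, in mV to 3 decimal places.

0.100 mV

Step size: 2.048 V ÷ 2^12 = 0.500 mV.
(V_in − V_low)/LSB = (0.2526 − 0)/0.0005 = 505.2000 → code 505 (round).
Code 505 maps back to 0 + 505×0.0005 V = 0.2525 V.
Difference: 0.0001 V → 0.100 mV.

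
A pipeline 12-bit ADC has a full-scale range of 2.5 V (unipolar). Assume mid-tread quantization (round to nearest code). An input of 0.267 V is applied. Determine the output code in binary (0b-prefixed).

With 4096 levels over 2.5 V, one step is 0.610 mV.
(0.267 − 0) / 0.000610352 = 437.453 LSBs.
Round → code 437.
In binary (0b-prefixed): 0b110110101.

code 0b110110101 (decimal 437)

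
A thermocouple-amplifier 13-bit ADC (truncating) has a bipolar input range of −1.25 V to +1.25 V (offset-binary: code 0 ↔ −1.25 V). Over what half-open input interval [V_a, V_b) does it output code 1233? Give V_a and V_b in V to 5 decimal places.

[-0.87372 V, -0.87341 V)

LSB = 2.5/2^13 = 305.18 µV.
V_a = V_low + 1233·LSB = -0.873718 V; V_b = V_low + 1234·LSB = -0.873413 V.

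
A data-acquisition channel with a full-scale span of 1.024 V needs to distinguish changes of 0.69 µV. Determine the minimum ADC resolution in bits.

21 bits

Number of steps required ≥ 1.024 V / 0.69 µV = 1484057.97.
Need 2^N ≥ 1484057.97; 2^20 = 1048576, 2^21 = 2097152.
Minimum N = 21.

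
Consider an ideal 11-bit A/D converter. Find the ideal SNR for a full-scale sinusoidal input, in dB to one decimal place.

SNR ≈ 6.02·N + 1.76 dB = 6.02·11 + 1.76 = 67.98 dB.

68.0 dB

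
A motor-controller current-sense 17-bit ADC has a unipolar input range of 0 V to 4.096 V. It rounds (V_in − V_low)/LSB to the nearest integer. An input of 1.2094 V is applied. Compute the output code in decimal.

code 38701

LSB = 4.096 V / 131072 = 31.25 µV.
Input sits at 38700.800 steps above V_low.
round(38700.800) = 38701.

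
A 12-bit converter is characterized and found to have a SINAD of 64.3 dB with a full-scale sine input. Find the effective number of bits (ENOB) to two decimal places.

ENOB = (SINAD − 1.76) / 6.02 = (64.3 − 1.76)/6.02 = 10.389.

10.39 bits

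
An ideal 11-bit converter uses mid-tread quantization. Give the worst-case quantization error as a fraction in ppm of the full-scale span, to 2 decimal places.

Rounding → worst-case error = ½ LSB = V_FS/2^12, so 1e+06/4096 = 244.141 ppm of full scale.

244.14 ppm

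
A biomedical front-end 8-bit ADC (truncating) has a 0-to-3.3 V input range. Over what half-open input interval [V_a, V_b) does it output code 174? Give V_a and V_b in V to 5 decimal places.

[2.24297 V, 2.25586 V)

LSB = 3.3/2^8 = 12.891 mV.
V_a = V_low + 174·LSB = 2.24297 V; V_b = V_low + 175·LSB = 2.25586 V.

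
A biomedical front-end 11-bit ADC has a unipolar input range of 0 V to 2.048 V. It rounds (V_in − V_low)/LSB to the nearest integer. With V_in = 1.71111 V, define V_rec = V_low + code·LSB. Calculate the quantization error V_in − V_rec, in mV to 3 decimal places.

LSB = 2.048/2^11 = 1.000 mV.
(1.71111 − 0)/0.001 = 1711.1100; round gives code 1711.
V_rec = 0 + 1711·0.001 = 1.711 V.
Error = 1.71111 − 1.711 = 0.00011 V = 0.110 mV.

0.110 mV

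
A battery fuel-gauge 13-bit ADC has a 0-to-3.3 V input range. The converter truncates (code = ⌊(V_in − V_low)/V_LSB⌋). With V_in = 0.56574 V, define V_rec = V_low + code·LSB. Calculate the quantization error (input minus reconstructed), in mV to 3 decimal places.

LSB = 3.3/2^13 = 402.83 µV.
(V_in − V_low)/LSB = (0.56574 − 0)/0.000402832 = 1404.4067 → code 1404 (floor).
V_rec = 0 + 1404·0.000402832 = 0.56557617 V.
Error = 0.56574 − 0.56557617 = 0.000163828 V = 0.164 mV.

0.164 mV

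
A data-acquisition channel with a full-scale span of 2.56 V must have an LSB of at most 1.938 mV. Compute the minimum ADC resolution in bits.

Number of steps required ≥ 2.56 V / 1.938 mV = 1320.95.
Need 2^N ≥ 1320.95; 2^10 = 1024, 2^11 = 2048.
Minimum N = 11.

11 bits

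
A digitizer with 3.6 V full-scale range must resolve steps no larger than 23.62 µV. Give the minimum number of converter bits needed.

Number of steps required ≥ 3.6 V / 23.62 µV = 152413.21.
Need 2^N ≥ 152413.21; 2^17 = 131072, 2^18 = 262144.
Minimum N = 18.

18 bits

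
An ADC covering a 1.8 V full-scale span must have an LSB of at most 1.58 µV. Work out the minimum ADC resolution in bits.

Number of steps required ≥ 1.8 V / 1.58 µV = 1139240.51.
Need 2^N ≥ 1139240.51; 2^20 = 1048576, 2^21 = 2097152.
Minimum N = 21.

21 bits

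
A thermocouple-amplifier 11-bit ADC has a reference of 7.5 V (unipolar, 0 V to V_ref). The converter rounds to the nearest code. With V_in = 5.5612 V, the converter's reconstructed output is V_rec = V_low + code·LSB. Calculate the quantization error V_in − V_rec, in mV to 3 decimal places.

One LSB is 7.5 V / 2048 = 3.662 mV.
(5.5612 − 0)/0.00366211 = 1518.5783; round gives code 1519.
Code 1519 maps back to 0 + 1519×0.00366211 V = 5.5627441 V.
V_in − V_rec = -0.00154414 V = -1.544 mV.

-1.544 mV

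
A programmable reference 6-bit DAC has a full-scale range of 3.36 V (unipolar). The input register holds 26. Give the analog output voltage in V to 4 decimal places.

1.3650 V

LSB = 3.36 V / 2^6 = 52.500 mV.
V_out = 0 + 26 × 0.0525 V = 1.365 V.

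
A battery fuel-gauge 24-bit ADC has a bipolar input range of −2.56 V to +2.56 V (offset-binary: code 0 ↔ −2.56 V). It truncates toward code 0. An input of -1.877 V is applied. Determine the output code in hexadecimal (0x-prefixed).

code 0x222666 (decimal 2238054)

LSB = 5.12 V / 16777216 = 0.31 µV.
(V_in − V_low)/LSB = (-1.877 − (−2.56)) / 3.05176e-07 = 2238054.400.
⌊·⌋(2238054.400) = 2238054.
In hexadecimal (0x-prefixed): 0x222666.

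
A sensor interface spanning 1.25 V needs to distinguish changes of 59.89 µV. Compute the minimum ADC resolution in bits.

15 bits

Number of steps required ≥ 1.25 V / 59.89 µV = 20871.60.
Need 2^N ≥ 20871.60; 2^14 = 16384, 2^15 = 32768.
Minimum N = 15.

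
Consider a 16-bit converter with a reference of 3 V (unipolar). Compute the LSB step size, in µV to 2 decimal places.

Full-scale span = 3 V.
LSB = 3 / 2^16 = 3 / 65536 = 4.57764e-05 V = 45.78 µV.

45.78 µV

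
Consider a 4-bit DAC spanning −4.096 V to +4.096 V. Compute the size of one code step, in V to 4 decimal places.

0.5120 V

Full-scale span = 8.192 V.
LSB = 8.192 / 2^4 = 8.192 / 16 = 0.512 V = 0.5120 V.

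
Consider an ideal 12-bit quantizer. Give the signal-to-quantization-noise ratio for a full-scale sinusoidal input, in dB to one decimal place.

SNR ≈ 6.02·N + 1.76 dB = 6.02·12 + 1.76 = 74.00 dB.

74.0 dB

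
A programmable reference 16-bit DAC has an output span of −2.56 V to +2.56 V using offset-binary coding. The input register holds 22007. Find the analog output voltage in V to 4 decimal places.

LSB = 5.12 V / 2^16 = 78.12 µV.
V_out = (−2.56) + 22007 × 7.8125e-05 V = -0.840703 V.

-0.8407 V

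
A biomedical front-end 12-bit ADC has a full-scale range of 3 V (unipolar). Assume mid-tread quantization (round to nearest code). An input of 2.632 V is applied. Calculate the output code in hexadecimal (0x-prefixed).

With 4096 levels over 3 V, one step is 0.732 mV.
(2.632 − 0) / 0.000732422 = 3593.557 LSBs.
round(3593.557) = 3594.
In hexadecimal (0x-prefixed): 0xE0A.

code 0xE0A (decimal 3594)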